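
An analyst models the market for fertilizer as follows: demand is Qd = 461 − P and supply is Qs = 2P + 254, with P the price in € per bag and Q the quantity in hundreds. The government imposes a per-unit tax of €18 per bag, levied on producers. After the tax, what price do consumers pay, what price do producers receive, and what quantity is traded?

Consumers pay €81; producers receive €63; quantity = 380.

Before the tax: set 461 − P = 2P + 254 → P* = €69, Q* = 392.
With the tax collected from producers, supply shifts: Qs = 2(P − 18) + 254.
New equilibrium: consumers pay €81, producers receive €63, Q = 380. (Wedge: Pb − Ps = 18.)
The less price-elastic side of the market bears the larger share of a per-unit tax.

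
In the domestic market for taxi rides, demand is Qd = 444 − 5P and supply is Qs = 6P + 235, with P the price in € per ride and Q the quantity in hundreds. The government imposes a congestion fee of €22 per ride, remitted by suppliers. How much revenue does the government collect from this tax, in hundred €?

Without the tax, 444 − 5P = 6P + 235 gives 11P = 209, so P* = €19 and Q* = 349.
With the tax collected from suppliers, supply shifts: Qs = 6(P − 22) + 235.
Solving gives Q = 289 with consumers paying €31 and suppliers receiving €9 (the €22 wedge).
Revenue = t · Q = 22 · 289 = €6358.

Tax revenue = €6358 hundred.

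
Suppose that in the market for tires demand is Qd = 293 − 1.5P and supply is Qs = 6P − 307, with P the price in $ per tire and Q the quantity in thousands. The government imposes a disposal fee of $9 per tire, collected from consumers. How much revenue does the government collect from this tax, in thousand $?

Tax revenue = $1459.8 thousand.

Before the tax: set 293 − 1.5P = 6P − 307 → P* = $80, Q* = 173.
With the tax collected from consumers, demand (in seller-price terms) shifts: Qd = 293 − 1.5(P + 9).
New equilibrium: consumers pay $87.2, sellers receive $78.2, Q = 162.2. (Wedge: Pb − Ps = 9.)
Revenue = t · Q = 9 · 162.2 = $1459.8.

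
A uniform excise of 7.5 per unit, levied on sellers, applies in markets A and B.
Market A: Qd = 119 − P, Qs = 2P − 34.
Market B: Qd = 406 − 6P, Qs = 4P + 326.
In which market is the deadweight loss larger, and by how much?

Market B, by 48.75.

Market A: pre-tax P* = 51, Q* = 68; post-tax Q = 63; deadweight loss = 18.75.
Market B: pre-tax P* = 8, Q* = 358; post-tax Q = 340; deadweight loss = 67.5.
Difference: 18.75 vs 67.5 → market B is larger by 48.75.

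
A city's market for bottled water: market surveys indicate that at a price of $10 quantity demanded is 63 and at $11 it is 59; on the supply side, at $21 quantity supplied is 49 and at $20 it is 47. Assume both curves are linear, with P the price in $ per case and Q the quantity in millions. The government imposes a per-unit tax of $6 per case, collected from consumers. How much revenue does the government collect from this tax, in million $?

Demand slope: (59 − 63)/(11 − 10) = -4, so Qd = 103 − 4P.
Supply slope: (47 − 49)/(20 − 21) = 2, so Qs = 2P + 7.
Without the tax, 103 − 4P = 2P + 7 gives 6P = 96, so P* = $16 and Q* = 39.
With the tax collected from consumers, demand (in seller-price terms) shifts: Qd = 103 − 4(P + 6).
Solving gives Q = 31 with consumers paying $18 and sellers receiving $12 (the $6 wedge).
Revenue = t · Q = 6 · 31 = $186.

Tax revenue = $186 million.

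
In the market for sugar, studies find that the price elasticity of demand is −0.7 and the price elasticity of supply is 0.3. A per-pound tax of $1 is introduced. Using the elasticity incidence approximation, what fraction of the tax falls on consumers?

Consumers' share ≈ 0.3.

Incidence ratio: consumers' share ≈ εs / (εs + |εd|) = 0.3 / (0.3 + 0.7) = 0.3.
Supply is the less elastic side, so consumers bear the smaller share.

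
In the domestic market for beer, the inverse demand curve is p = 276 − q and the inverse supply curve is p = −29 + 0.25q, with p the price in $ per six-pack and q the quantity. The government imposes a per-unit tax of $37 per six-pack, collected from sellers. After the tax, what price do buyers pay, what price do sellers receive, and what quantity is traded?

Inverting to q(p) form: qd = 276 − p; qs = 4p + 116.
Without the tax, 276 − p = 4p + 116 gives 5p = 160, so p* = $32 and q* = 244.
With the tax collected from sellers, supply shifts: qs = 4(p − 37) + 116.
Solving gives q = 214.4 with buyers paying $61.6 and sellers receiving $24.6 (the $37 wedge).
The less price-elastic side of the market bears the larger share of a per-unit tax.

Buyers pay $61.6; sellers receive $24.6; quantity = 214.4.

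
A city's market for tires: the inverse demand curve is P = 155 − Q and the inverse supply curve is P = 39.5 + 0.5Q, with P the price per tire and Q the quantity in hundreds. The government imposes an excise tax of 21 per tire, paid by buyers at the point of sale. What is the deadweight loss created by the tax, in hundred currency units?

Deadweight loss = 147 hundred.

Rewrite in direct form: Qd = 155 − P and Qs = 2P − 79.
Before the tax: set 155 − P = 2P − 79 → P* = 78, Q* = 77.
With the tax collected from buyers, demand (in seller-price terms) shifts: Qd = 155 − (P + 21).
Solving gives Q = 63 with buyers paying 92 and sellers receiving 71 (the 21 wedge).
Quantity falls by |ΔQ| = |77 − 63| = 14.
DWL = ½ · t · |ΔQ| = ½ · 21 · 14 = 147.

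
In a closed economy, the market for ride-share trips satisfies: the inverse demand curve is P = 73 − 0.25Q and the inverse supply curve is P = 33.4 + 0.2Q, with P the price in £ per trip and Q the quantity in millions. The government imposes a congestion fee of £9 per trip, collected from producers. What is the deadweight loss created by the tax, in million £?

Deadweight loss = £90 million.

Rewrite in direct form: Qd = 292 − 4P and Qs = 5P − 167.
Before the tax: set 292 − 4P = 5P − 167 → P* = £51, Q* = 88.
With the tax collected from producers, supply shifts: Qs = 5(P − 9) − 167.
New equilibrium: buyers pay £56, producers receive £47, Q = 68. (Wedge: Pb − Ps = 9.)
Quantity falls by |ΔQ| = |88 − 68| = 20.
DWL = ½ · t · |ΔQ| = ½ · 9 · 20 = £90.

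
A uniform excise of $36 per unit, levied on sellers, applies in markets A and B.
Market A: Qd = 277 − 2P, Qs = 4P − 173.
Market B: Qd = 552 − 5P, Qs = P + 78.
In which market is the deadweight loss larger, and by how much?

Market A, by $324.

Market A: pre-tax P* = $75, Q* = 127; post-tax Q = 79; deadweight loss = $864.
Market B: pre-tax P* = $79, Q* = 157; post-tax Q = 127; deadweight loss = $540.
Difference: $864 vs $540 → market A is larger by $324.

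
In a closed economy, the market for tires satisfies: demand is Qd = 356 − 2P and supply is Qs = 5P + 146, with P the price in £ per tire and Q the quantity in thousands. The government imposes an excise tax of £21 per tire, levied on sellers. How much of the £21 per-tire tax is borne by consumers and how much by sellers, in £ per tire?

Without the tax, 356 − 2P = 5P + 146 gives 7P = 210, so P* = £30 and Q* = 296.
With the tax collected from sellers, supply shifts: Qs = 5(P − 21) + 146.
New equilibrium: consumers pay £45, sellers receive £24, Q = 266. (Wedge: Pb − Ps = 21.)
Burden on consumers: £15; on sellers: £6. (They sum to £21.)
The less price-elastic side of the market bears the larger share of a per-unit tax.

Consumers bear £15 per tire; sellers bear £6 per tire.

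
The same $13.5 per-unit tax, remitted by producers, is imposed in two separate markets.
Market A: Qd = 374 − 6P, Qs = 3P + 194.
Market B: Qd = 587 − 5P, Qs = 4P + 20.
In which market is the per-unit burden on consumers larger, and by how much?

Market A: pre-tax P* = $20, Q* = 254; post-tax Q = 227; per-unit burden on consumers = $4.5.
Market B: pre-tax P* = $63, Q* = 272; post-tax Q = 242; per-unit burden on consumers = $6.
Difference: $4.5 vs $6 → market B is larger by $1.5.

Market B, by $1.5.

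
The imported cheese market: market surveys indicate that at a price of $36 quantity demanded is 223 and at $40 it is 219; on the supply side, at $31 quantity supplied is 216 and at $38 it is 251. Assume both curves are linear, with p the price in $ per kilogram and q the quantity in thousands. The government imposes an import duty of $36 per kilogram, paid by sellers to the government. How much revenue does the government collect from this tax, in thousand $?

Tax revenue = $7056 thousand.

Demand slope: (219 − 223)/(40 − 36) = -1, so qd = 259 − p.
Supply slope: (251 − 216)/(38 − 31) = 5, so qs = 5p + 61.
Without the tax, 259 − p = 5p + 61 gives 6p = 198, so p* = $33 and q* = 226.
With the tax collected from sellers, supply shifts: qs = 5(p − 36) + 61.
New equilibrium: consumers pay $63, sellers receive $27, q = 196. (Wedge: pb − ps = 36.)
Revenue = t · Q = 36 · 196 = $7056.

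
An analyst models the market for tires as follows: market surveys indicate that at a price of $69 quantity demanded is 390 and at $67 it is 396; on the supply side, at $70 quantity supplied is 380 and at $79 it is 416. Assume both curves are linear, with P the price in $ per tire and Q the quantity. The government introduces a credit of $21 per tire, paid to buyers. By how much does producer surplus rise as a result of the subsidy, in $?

Demand slope: (396 − 390)/(67 − 69) = -3, so Qd = 597 − 3P.
Supply slope: (416 − 380)/(79 − 70) = 4, so Qs = 4P + 100.
Without the subsidy, 597 − 3P = 4P + 100 gives 7P = 497, so P* = $71 and Q* = 384.
With a per-unit subsidy paid to buyers, each effectively pays P − 21, so demand becomes Qd = 597 − 3(P − 21).
Solving gives Q = 420 with buyers paying $59 and suppliers receiving $80 (the $21 wedge).
ΔPS is the trapezoid between Q = 420 and Q = 384 of height $9: ½ · (384 + 420) · 9 = $3618.

Producer surplus rises by $3618.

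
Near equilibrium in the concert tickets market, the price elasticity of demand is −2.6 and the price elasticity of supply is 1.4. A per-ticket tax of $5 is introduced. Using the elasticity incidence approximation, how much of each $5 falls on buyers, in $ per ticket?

Incidence ratio: buyers' share ≈ εs / (εs + |εd|) = 1.4 / (1.4 + 2.6) = 0.35.
So buyers bear ≈ 0.35 × $5 = $1.75; producers bear $3.25.

Buyers bear ≈ $1.75 per ticket.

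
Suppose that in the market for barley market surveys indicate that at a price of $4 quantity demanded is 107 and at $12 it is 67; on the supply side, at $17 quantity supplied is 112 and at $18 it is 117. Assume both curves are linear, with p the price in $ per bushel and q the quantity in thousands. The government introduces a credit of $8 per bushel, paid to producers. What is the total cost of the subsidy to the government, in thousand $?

Government outlay = $776 thousand.

Demand slope: (67 − 107)/(12 − 4) = -5, so qd = 127 − 5p.
Supply slope: (117 − 112)/(18 − 17) = 5, so qs = 5p + 27.
Without the subsidy, 127 − 5p = 5p + 27 gives 10p = 100, so p* = $10 and q* = 77.
With a per-unit subsidy paid to producers, each receives p + 8 per unit sold, so supply becomes qs = 5(p + 8) + 27.
New equilibrium: buyers pay $6, producers receive $14, q = 97. (Wedge: pb − ps = −8.)
Outlay = t · Q = 8 · 97 = $776.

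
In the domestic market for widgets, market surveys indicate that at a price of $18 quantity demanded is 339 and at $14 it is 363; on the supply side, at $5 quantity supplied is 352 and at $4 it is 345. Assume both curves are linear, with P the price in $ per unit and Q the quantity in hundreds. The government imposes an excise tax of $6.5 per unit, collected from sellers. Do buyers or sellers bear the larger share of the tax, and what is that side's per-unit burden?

Buyers bear the larger share: $3.5 per unit.

Demand slope: (363 − 339)/(14 − 18) = -6, so Qd = 447 − 6P.
Supply slope: (345 − 352)/(4 − 5) = 7, so Qs = 7P + 317.
Before the tax: set 447 − 6P = 7P + 317 → P* = $10, Q* = 387.
With the tax collected from sellers, supply shifts: Qs = 7(P − 6.5) + 317.
Solving gives Q = 366 with buyers paying $13.5 and sellers receiving $7 (the $6.5 wedge).
Per-unit burden: buyers $3.5, sellers $3.
Buyers take the larger share because demand is less price-elastic here (demand slope 6 vs supply slope 7).
The less price-elastic side of the market bears the larger share of a per-unit tax.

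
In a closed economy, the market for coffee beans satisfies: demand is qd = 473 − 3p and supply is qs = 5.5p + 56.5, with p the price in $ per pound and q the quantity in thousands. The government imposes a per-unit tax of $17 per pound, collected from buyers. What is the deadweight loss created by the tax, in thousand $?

Deadweight loss = $280.5 thousand.

Before the tax: set 473 − 3p = 5.5p + 56.5 → p* = $49, q* = 326.
With the tax collected from buyers, demand (in seller-price terms) shifts: qd = 473 − 3(p + 17).
New equilibrium: buyers pay $60, producers receive $43, q = 293. (Wedge: pb − ps = 17.)
Quantity falls by |ΔQ| = |326 − 293| = 33.
DWL = ½ · t · |ΔQ| = ½ · 17 · 33 = $280.5.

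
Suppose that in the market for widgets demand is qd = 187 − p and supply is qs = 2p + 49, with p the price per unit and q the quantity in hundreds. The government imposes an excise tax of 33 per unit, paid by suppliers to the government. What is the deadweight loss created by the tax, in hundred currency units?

Deadweight loss = 363 hundred.

Without the tax, 187 − p = 2p + 49 gives 3p = 138, so p* = 46 and q* = 141.
With the tax collected from suppliers, supply shifts: qs = 2(p − 33) + 49.
Solving gives q = 119 with consumers paying 68 and suppliers receiving 35 (the 33 wedge).
Quantity falls by |ΔQ| = |141 − 119| = 22.
DWL = ½ · t · |ΔQ| = ½ · 33 · 22 = 363.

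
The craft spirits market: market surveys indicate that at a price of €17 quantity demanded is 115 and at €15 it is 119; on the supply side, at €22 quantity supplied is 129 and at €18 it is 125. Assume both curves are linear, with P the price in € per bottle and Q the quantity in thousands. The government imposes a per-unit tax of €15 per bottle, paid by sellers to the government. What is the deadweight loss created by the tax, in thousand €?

Deadweight loss = €75 thousand.

Demand slope: (119 − 115)/(15 − 17) = -2, so Qd = 149 − 2P.
Supply slope: (125 − 129)/(18 − 22) = 1, so Qs = P + 107.
Without the tax, 149 − 2P = P + 107 gives 3P = 42, so P* = €14 and Q* = 121.
With the tax collected from sellers, supply shifts: Qs = (P − 15) + 107.
New equilibrium: consumers pay €19, sellers receive €4, Q = 111. (Wedge: Pb − Ps = 15.)
Quantity falls by |ΔQ| = |121 − 111| = 10.
DWL = ½ · t · |ΔQ| = ½ · 15 · 10 = €75.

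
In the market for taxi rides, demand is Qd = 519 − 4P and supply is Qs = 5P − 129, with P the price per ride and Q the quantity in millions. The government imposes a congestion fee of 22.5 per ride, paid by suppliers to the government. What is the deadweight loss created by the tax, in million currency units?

Before the tax: set 519 − 4P = 5P − 129 → P* = 72, Q* = 231.
With the tax collected from suppliers, supply shifts: Qs = 5(P − 22.5) − 129.
Solving gives Q = 181 with consumers paying 84.5 and suppliers receiving 62 (the 22.5 wedge).
Quantity falls by |ΔQ| = |231 − 181| = 50.
DWL = ½ · t · |ΔQ| = ½ · 22.5 · 50 = 562.5.

Deadweight loss = 562.5 million.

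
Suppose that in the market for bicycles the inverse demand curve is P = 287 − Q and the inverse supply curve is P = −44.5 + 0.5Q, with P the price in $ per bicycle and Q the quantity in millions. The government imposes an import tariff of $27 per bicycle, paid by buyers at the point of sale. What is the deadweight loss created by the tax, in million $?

Rewrite in direct form: Qd = 287 − P and Qs = 2P + 89.
Before the tax: set 287 − P = 2P + 89 → P* = $66, Q* = 221.
With the tax collected from buyers, demand (in seller-price terms) shifts: Qd = 287 − (P + 27).
New equilibrium: buyers pay $84, sellers receive $57, Q = 203. (Wedge: Pb − Ps = 27.)
Quantity falls by |ΔQ| = |221 − 203| = 18.
DWL = ½ · t · |ΔQ| = ½ · 27 · 18 = $243.

Deadweight loss = $243 million.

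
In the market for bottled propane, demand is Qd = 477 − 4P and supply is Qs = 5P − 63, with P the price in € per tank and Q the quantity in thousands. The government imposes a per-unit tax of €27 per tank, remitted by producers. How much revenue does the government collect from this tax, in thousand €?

Tax revenue = €4779 thousand.

Without the tax, 477 − 4P = 5P − 63 gives 9P = 540, so P* = €60 and Q* = 237.
With the tax collected from producers, supply shifts: Qs = 5(P − 27) − 63.
New equilibrium: consumers pay €75, producers receive €48, Q = 177. (Wedge: Pb − Ps = 27.)
Revenue = t · Q = 27 · 177 = €4779.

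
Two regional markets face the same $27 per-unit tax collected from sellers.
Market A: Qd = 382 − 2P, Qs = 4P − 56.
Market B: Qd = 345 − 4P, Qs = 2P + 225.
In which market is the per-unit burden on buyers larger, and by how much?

Market A: pre-tax P* = $73, Q* = 236; post-tax Q = 200; per-unit burden on buyers = $18.
Market B: pre-tax P* = $20, Q* = 265; post-tax Q = 229; per-unit burden on buyers = $9.
Difference: $18 vs $9 → market A is larger by $9.

Market A, by $9.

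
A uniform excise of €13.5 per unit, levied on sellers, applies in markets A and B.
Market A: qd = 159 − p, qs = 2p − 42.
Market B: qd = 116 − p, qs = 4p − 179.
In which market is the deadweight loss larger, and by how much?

Market A: pre-tax p* = €67, q* = 92; post-tax q = 83; deadweight loss = €60.75.
Market B: pre-tax p* = €59, q* = 57; post-tax q = 46.2; deadweight loss = €72.9.
Difference: €60.75 vs €72.9 → market B is larger by €12.15.

Market B, by €12.15.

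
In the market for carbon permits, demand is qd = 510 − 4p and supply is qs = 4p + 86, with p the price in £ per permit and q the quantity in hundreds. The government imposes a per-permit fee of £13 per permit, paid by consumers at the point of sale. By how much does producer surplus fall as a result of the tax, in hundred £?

Producer surplus falls by £1852.5 hundred.

Without the tax, 510 − 4p = 4p + 86 gives 8p = 424, so p* = £53 and q* = 298.
With the tax collected from consumers, demand (in seller-price terms) shifts: qd = 510 − 4(p + 13).
Solving gives q = 272 with consumers paying £59.5 and producers receiving £46.5 (the £13 wedge).
ΔPS is the trapezoid between Q = 272 and Q = 298 of height £6.5: ½ · (298 + 272) · 6.5 = £1852.5.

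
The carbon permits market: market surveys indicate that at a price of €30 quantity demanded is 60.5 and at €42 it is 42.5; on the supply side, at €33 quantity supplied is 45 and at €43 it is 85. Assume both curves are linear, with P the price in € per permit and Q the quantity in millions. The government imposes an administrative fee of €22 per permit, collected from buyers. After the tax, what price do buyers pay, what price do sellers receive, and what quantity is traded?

Buyers pay €51; sellers receive €29; quantity = 29.

Demand slope: (42.5 − 60.5)/(42 − 30) = -1.5, so Qd = 105.5 − 1.5P.
Supply slope: (85 − 45)/(43 − 33) = 4, so Qs = 4P − 87.
Without the tax, 105.5 − 1.5P = 4P − 87 gives 5.5P = 192.5, so P* = €35 and Q* = 53.
With the tax collected from buyers, demand (in seller-price terms) shifts: Qd = 105.5 − 1.5(P + 22).
New equilibrium: buyers pay €51, sellers receive €29, Q = 29. (Wedge: Pb − Ps = 22.)
The less price-elastic side of the market bears the larger share of a per-unit tax.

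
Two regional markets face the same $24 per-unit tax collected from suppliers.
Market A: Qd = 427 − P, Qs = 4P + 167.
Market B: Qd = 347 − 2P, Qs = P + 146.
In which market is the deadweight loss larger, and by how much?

Market A, by $38.4.

Market A: pre-tax P* = $52, Q* = 375; post-tax Q = 355.8; deadweight loss = $230.4.
Market B: pre-tax P* = $67, Q* = 213; post-tax Q = 197; deadweight loss = $192.
Difference: $230.4 vs $192 → market A is larger by $38.4.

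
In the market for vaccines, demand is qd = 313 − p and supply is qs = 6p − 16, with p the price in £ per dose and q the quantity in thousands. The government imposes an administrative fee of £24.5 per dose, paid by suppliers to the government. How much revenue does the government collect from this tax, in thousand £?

Tax revenue = £6002.5 thousand.

Before the tax: set 313 − p = 6p − 16 → p* = £47, q* = 266.
With the tax collected from suppliers, supply shifts: qs = 6(p − 24.5) − 16.
New equilibrium: consumers pay £68, suppliers receive £43.5, q = 245. (Wedge: pb − ps = 24.5.)
Revenue = t · Q = 24.5 · 245 = £6002.5.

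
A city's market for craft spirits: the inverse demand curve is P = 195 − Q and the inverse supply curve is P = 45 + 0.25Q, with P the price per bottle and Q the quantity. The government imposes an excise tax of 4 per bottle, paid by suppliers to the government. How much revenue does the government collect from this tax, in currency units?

Inverting to Q(P) form: Qd = 195 − P; Qs = 4P − 180.
Before the tax: set 195 − P = 4P − 180 → P* = 75, Q* = 120.
With the tax collected from suppliers, supply shifts: Qs = 4(P − 4) − 180.
Solving gives Q = 116.8 with consumers paying 78.2 and suppliers receiving 74.2 (the 4 wedge).
Revenue = t · Q = 4 · 116.8 = 467.2.

Tax revenue = 467.2.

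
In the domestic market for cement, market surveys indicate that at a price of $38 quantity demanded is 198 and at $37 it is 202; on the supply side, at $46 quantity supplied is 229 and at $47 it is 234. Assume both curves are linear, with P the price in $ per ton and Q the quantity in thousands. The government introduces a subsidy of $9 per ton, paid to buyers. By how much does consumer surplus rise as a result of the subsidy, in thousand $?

Consumer surplus rises by $1020 thousand.

Demand slope: (202 − 198)/(37 − 38) = -4, so Qd = 350 − 4P.
Supply slope: (234 − 229)/(47 − 46) = 5, so Qs = 5P − 1.
Before the subsidy: set 350 − 4P = 5P − 1 → P* = $39, Q* = 194.
With a per-unit subsidy paid to buyers, each effectively pays P − 9, so demand becomes Qd = 350 − 4(P − 9).
New equilibrium: buyers pay $34, sellers receive $43, Q = 214. (Wedge: Pb − Ps = −9.)
ΔCS is the trapezoid between Q = 214 and Q = 194 of height $5: ½ · (194 + 214) · 5 = $1020.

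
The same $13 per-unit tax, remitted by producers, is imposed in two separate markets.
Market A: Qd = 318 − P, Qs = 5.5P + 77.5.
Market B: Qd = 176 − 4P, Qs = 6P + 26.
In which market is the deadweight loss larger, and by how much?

Market A: pre-tax P* = $37, Q* = 281; post-tax Q = 270; deadweight loss = $71.5.
Market B: pre-tax P* = $15, Q* = 116; post-tax Q = 84.8; deadweight loss = $202.8.
Difference: $71.5 vs $202.8 → market B is larger by $131.3.

Market B, by $131.3.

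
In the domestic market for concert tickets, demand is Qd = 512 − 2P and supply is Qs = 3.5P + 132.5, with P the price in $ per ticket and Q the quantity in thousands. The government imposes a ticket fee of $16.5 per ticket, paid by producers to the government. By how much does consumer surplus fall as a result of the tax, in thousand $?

Before the tax: set 512 − 2P = 3.5P + 132.5 → P* = $69, Q* = 374.
With the tax collected from producers, supply shifts: Qs = 3.5(P − 16.5) + 132.5.
Solving gives Q = 353 with buyers paying $79.5 and producers receiving $63 (the $16.5 wedge).
ΔCS is the trapezoid between Q = 353 and Q = 374 of height $10.5: ½ · (374 + 353) · 10.5 = $3816.75.

Consumer surplus falls by $3816.75 thousand.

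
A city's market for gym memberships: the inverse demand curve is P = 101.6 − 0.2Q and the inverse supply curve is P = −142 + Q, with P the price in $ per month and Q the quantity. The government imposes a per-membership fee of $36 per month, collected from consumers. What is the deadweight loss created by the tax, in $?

Deadweight loss = $540.

Inverting to Q(P) form: Qd = 508 − 5P; Qs = P + 142.
Without the tax, 508 − 5P = P + 142 gives 6P = 366, so P* = $61 and Q* = 203.
With the tax collected from consumers, demand (in seller-price terms) shifts: Qd = 508 − 5(P + 36).
New equilibrium: consumers pay $67, sellers receive $31, Q = 173. (Wedge: Pb − Ps = 36.)
Quantity falls by |ΔQ| = |203 − 173| = 30.
DWL = ½ · t · |ΔQ| = ½ · 36 · 30 = $540.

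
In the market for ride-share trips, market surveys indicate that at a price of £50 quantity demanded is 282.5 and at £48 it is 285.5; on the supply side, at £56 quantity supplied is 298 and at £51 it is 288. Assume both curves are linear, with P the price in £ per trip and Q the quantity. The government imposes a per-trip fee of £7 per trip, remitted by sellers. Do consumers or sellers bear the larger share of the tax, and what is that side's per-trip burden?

Demand slope: (285.5 − 282.5)/(48 − 50) = -1.5, so Qd = 357.5 − 1.5P.
Supply slope: (288 − 298)/(51 − 56) = 2, so Qs = 2P + 186.
Without the tax, 357.5 − 1.5P = 2P + 186 gives 3.5P = 171.5, so P* = £49 and Q* = 284.
With the tax collected from sellers, supply shifts: Qs = 2(P − 7) + 186.
Solving gives Q = 278 with consumers paying £53 and sellers receiving £46 (the £7 wedge).
Per-trip burden: consumers £4, sellers £3.
Consumers take the larger share because demand is less price-elastic here (demand slope 1.5 vs supply slope 2).
The less price-elastic side of the market bears the larger share of a per-unit tax.

Consumers bear the larger share: £4 per trip.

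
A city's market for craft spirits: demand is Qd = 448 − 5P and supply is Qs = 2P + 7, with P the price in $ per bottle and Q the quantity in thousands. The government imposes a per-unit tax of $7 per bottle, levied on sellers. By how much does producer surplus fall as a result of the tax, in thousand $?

Before the tax: set 448 − 5P = 2P + 7 → P* = $63, Q* = 133.
With the tax collected from sellers, supply shifts: Qs = 2(P − 7) + 7.
Solving gives Q = 123 with consumers paying $65 and sellers receiving $58 (the $7 wedge).
ΔPS is the trapezoid between Q = 123 and Q = 133 of height $5: ½ · (133 + 123) · 5 = $640.

Producer surplus falls by $640 thousand.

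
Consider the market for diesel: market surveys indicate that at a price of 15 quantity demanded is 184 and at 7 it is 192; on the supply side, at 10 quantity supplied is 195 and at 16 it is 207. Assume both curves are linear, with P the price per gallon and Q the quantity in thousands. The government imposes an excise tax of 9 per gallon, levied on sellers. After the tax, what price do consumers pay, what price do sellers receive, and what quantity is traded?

Demand slope: (192 − 184)/(7 − 15) = -1, so Qd = 199 − P.
Supply slope: (207 − 195)/(16 − 10) = 2, so Qs = 2P + 175.
Without the tax, 199 − P = 2P + 175 gives 3P = 24, so P* = 8 and Q* = 191.
With the tax collected from sellers, supply shifts: Qs = 2(P − 9) + 175.
New equilibrium: consumers pay 14, sellers receive 5, Q = 185. (Wedge: Pb − Ps = 9.)

Consumers pay 14; sellers receive 5; quantity = 185.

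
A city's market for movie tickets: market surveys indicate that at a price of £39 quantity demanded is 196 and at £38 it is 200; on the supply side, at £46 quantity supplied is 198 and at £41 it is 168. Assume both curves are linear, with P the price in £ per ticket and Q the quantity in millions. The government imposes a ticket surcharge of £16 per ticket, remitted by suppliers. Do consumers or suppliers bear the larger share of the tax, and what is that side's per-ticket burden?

Consumers bear the larger share: £9.6 per ticket.

Demand slope: (200 − 196)/(38 − 39) = -4, so Qd = 352 − 4P.
Supply slope: (168 − 198)/(41 − 46) = 6, so Qs = 6P − 78.
Before the tax: set 352 − 4P = 6P − 78 → P* = £43, Q* = 180.
With the tax collected from suppliers, supply shifts: Qs = 6(P − 16) − 78.
Solving gives Q = 141.6 with consumers paying £52.6 and suppliers receiving £36.6 (the £16 wedge).
Per-ticket burden: consumers £9.6, suppliers £6.4.
Consumers take the larger share because demand is less price-elastic here (demand slope 4 vs supply slope 6).
The less price-elastic side of the market bears the larger share of a per-unit tax.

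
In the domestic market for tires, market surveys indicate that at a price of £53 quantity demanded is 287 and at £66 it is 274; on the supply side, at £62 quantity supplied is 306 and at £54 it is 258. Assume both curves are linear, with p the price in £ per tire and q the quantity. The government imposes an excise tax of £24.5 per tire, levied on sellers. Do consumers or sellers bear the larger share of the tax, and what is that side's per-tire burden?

Consumers bear the larger share: £21 per tire.

Demand slope: (274 − 287)/(66 − 53) = -1, so qd = 340 − p.
Supply slope: (258 − 306)/(54 − 62) = 6, so qs = 6p − 66.
Without the tax, 340 − p = 6p − 66 gives 7p = 406, so p* = £58 and q* = 282.
With the tax collected from sellers, supply shifts: qs = 6(p − 24.5) − 66.
Solving gives q = 261 with consumers paying £79 and sellers receiving £54.5 (the £24.5 wedge).
Per-tire burden: consumers £21, sellers £3.5.
Consumers take the larger share because demand is less price-elastic here (demand slope 1 vs supply slope 6).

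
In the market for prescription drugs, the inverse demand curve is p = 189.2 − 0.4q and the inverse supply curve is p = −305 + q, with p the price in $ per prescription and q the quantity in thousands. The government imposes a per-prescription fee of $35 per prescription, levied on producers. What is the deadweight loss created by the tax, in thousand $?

Deadweight loss = $437.5 thousand.

Inverting to q(p) form: qd = 473 − 2.5p; qs = p + 305.
Without the tax, 473 − 2.5p = p + 305 gives 3.5p = 168, so p* = $48 and q* = 353.
With the tax collected from producers, supply shifts: qs = (p − 35) + 305.
Solving gives q = 328 with buyers paying $58 and producers receiving $23 (the $35 wedge).
Quantity falls by |ΔQ| = |353 − 328| = 25.
DWL = ½ · t · |ΔQ| = ½ · 35 · 25 = $437.5.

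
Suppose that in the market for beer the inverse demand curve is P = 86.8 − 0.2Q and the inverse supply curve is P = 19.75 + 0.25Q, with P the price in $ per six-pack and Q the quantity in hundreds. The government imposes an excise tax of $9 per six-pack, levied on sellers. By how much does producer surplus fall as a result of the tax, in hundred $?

Producer surplus falls by $695 hundred.

Rewrite in direct form: Qd = 434 − 5P and Qs = 4P − 79.
Before the tax: set 434 − 5P = 4P − 79 → P* = $57, Q* = 149.
With the tax collected from sellers, supply shifts: Qs = 4(P − 9) − 79.
Solving gives Q = 129 with buyers paying $61 and sellers receiving $52 (the $9 wedge).
ΔPS is the trapezoid between Q = 129 and Q = 149 of height $5: ½ · (149 + 129) · 5 = $695.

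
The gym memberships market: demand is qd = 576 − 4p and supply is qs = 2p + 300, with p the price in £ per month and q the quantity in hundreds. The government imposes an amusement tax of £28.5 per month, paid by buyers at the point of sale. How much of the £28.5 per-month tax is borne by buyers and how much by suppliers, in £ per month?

Before the tax: set 576 − 4p = 2p + 300 → p* = £46, q* = 392.
With the tax collected from buyers, demand (in seller-price terms) shifts: qd = 576 − 4(p + 28.5).
New equilibrium: buyers pay £55.5, suppliers receive £27, q = 354. (Wedge: pb − ps = 28.5.)
Burden on buyers: £9.5; on suppliers: £19. (They sum to £28.5.)
The less price-elastic side of the market bears the larger share of a per-unit tax.

Buyers bear £9.5 per month; suppliers bear £19 per month.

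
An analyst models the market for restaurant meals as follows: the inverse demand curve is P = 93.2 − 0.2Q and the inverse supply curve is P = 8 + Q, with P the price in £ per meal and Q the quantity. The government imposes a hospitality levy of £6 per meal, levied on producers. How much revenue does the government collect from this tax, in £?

Inverting to Q(P) form: Qd = 466 − 5P; Qs = P − 8.
Before the tax: set 466 − 5P = P − 8 → P* = £79, Q* = 71.
With the tax collected from producers, supply shifts: Qs = (P − 6) − 8.
Solving gives Q = 66 with consumers paying £80 and producers receiving £74 (the £6 wedge).
Revenue = t · Q = 6 · 66 = £396.

Tax revenue = £396.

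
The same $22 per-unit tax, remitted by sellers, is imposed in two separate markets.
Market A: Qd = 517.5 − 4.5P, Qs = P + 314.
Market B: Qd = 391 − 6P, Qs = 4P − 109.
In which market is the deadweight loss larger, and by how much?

Market A: pre-tax P* = $37, Q* = 351; post-tax Q = 333; deadweight loss = $198.
Market B: pre-tax P* = $50, Q* = 91; post-tax Q = 38.2; deadweight loss = $580.8.
Difference: $198 vs $580.8 → market B is larger by $382.8.

Market B, by $382.8.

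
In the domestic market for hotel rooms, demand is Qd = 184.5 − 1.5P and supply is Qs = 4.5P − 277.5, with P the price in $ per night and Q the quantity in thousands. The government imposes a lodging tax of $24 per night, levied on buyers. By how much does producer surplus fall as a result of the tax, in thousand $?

Producer surplus falls by $333 thousand.

Without the tax, 184.5 − 1.5P = 4.5P − 277.5 gives 6P = 462, so P* = $77 and Q* = 69.
With the tax collected from buyers, demand (in seller-price terms) shifts: Qd = 184.5 − 1.5(P + 24).
New equilibrium: buyers pay $95, suppliers receive $71, Q = 42. (Wedge: Pb − Ps = 24.)
ΔPS is the trapezoid between Q = 42 and Q = 69 of height $6: ½ · (69 + 42) · 6 = $333.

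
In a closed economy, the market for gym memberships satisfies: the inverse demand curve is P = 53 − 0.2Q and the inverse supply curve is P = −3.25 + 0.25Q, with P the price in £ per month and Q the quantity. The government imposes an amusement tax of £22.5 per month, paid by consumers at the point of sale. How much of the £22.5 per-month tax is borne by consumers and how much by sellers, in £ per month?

Consumers bear £10 per month; sellers bear £12.5 per month.

Inverting to Q(P) form: Qd = 265 − 5P; Qs = 4P + 13.
Before the tax: set 265 − 5P = 4P + 13 → P* = £28, Q* = 125.
With the tax collected from consumers, demand (in seller-price terms) shifts: Qd = 265 − 5(P + 22.5).
New equilibrium: consumers pay £38, sellers receive £15.5, Q = 75. (Wedge: Pb − Ps = 22.5.)
Burden on consumers: £10; on sellers: £12.5. (They sum to £22.5.)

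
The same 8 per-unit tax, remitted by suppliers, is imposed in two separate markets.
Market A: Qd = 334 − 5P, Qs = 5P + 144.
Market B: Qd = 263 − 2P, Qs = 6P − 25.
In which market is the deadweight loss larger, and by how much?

Market A: pre-tax P* = 19, Q* = 239; post-tax Q = 219; deadweight loss = 80.
Market B: pre-tax P* = 36, Q* = 191; post-tax Q = 179; deadweight loss = 48.
Difference: 80 vs 48 → market A is larger by 32.

Market A, by 32.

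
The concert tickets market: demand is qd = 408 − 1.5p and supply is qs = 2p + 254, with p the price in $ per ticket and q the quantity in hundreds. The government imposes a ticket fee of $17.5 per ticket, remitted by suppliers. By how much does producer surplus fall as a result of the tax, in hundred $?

Without the tax, 408 − 1.5p = 2p + 254 gives 3.5p = 154, so p* = $44 and q* = 342.
With the tax collected from suppliers, supply shifts: qs = 2(p − 17.5) + 254.
Solving gives q = 327 with consumers paying $54 and suppliers receiving $36.5 (the $17.5 wedge).
ΔPS is the trapezoid between Q = 327 and Q = 342 of height $7.5: ½ · (342 + 327) · 7.5 = $2508.75.

Producer surplus falls by $2508.75 hundred.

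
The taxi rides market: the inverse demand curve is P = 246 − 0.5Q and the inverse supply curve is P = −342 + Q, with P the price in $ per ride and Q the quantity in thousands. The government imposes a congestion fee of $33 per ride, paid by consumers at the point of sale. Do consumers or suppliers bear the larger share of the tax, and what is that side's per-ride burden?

Suppliers bear the larger share: $22 per ride.

Rewrite in direct form: Qd = 492 − 2P and Qs = P + 342.
Without the tax, 492 − 2P = P + 342 gives 3P = 150, so P* = $50 and Q* = 392.
With the tax collected from consumers, demand (in seller-price terms) shifts: Qd = 492 − 2(P + 33).
Solving gives Q = 370 with consumers paying $61 and suppliers receiving $28 (the $33 wedge).
Per-ride burden: consumers $11, suppliers $22.
Suppliers take the larger share because supply is less price-elastic here (demand slope 2 vs supply slope 1).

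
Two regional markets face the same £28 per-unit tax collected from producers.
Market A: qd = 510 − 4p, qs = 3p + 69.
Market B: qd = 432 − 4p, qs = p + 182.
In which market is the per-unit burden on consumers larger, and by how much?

Market A, by £6.4.

Market A: pre-tax p* = £63, q* = 258; post-tax q = 210; per-unit burden on consumers = £12.
Market B: pre-tax p* = £50, q* = 232; post-tax q = 209.6; per-unit burden on consumers = £5.6.
Difference: £12 vs £5.6 → market A is larger by £6.4.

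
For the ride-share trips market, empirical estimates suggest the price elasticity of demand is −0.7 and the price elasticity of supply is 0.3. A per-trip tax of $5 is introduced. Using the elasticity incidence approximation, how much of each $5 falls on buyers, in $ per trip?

Incidence ratio: buyers' share ≈ εs / (εs + |εd|) = 0.3 / (0.3 + 0.7) = 0.3.
So buyers bear ≈ 0.3 × $5 = $1.5; sellers bear $3.5.

Buyers bear ≈ $1.5 per trip.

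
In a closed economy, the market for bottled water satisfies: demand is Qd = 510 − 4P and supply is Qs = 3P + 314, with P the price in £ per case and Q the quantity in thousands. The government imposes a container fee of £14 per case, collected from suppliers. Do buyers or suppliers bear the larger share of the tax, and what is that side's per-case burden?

Before the tax: set 510 − 4P = 3P + 314 → P* = £28, Q* = 398.
With the tax collected from suppliers, supply shifts: Qs = 3(P − 14) + 314.
Solving gives Q = 374 with buyers paying £34 and suppliers receiving £20 (the £14 wedge).
Per-case burden: buyers £6, suppliers £8.
Suppliers take the larger share because supply is less price-elastic here (demand slope 4 vs supply slope 3).

Suppliers bear the larger share: £8 per case.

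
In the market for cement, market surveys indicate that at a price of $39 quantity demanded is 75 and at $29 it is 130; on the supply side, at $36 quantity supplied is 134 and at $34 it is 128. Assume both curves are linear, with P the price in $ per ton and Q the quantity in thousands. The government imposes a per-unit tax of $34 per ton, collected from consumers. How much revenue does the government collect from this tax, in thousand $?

Demand slope: (130 − 75)/(29 − 39) = -5.5, so Qd = 289.5 − 5.5P.
Supply slope: (128 − 134)/(34 − 36) = 3, so Qs = 3P + 26.
Before the tax: set 289.5 − 5.5P = 3P + 26 → P* = $31, Q* = 119.
With the tax collected from consumers, demand (in seller-price terms) shifts: Qd = 289.5 − 5.5(P + 34).
New equilibrium: consumers pay $43, sellers receive $9, Q = 53. (Wedge: Pb − Ps = 34.)
Revenue = t · Q = 34 · 53 = $1802.

Tax revenue = $1802 thousand.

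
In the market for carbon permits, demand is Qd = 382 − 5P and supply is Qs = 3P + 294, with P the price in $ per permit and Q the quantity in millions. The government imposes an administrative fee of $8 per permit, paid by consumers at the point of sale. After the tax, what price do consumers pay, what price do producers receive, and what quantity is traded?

Without the tax, 382 − 5P = 3P + 294 gives 8P = 88, so P* = $11 and Q* = 327.
With the tax collected from consumers, demand (in seller-price terms) shifts: Qd = 382 − 5(P + 8).
Solving gives Q = 312 with consumers paying $14 and producers receiving $6 (the $8 wedge).
The less price-elastic side of the market bears the larger share of a per-unit tax.

Consumers pay $14; producers receive $6; quantity = 312.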